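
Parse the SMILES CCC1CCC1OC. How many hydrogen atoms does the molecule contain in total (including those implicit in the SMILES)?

Walk through each heavy atom and fill implicit hydrogens from standard valence (C 4, N 3, O 2, S 2, halogen 1):
  atom 1: C, bond orders sum to 1 (valence 4) → 3 H
  atom 2: C, bond orders sum to 2 (valence 4) → 2 H
  atom 3: C, bond orders sum to 3 (valence 4) → 1 H
  atom 4: C, bond orders sum to 2 (valence 4) → 2 H
  atom 5: C, bond orders sum to 2 (valence 4) → 2 H
  atom 6: C, bond orders sum to 3 (valence 4) → 1 H
  atom 7: O, bond orders sum to 2 (valence 2) → 0 H
  atom 8: C, bond orders sum to 1 (valence 4) → 3 H
Total hydrogens: 14.

14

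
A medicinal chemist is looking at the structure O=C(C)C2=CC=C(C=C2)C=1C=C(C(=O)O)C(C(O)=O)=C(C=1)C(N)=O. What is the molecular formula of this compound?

Walk through each heavy atom and fill implicit hydrogens from standard valence (C 4, N 3, O 2, S 2, halogen 1):
  atom 1: O, bond orders sum to 2 (valence 2) → 0 H
  atom 2: C, bond orders sum to 4 (valence 4) → 0 H
  atom 3: C, bond orders sum to 1 (valence 4) → 3 H
  atom 4: C, bond orders sum to 4 (valence 4) → 0 H
  atom 5: C, bond orders sum to 3 (valence 4) → 1 H
  atom 6: C, bond orders sum to 3 (valence 4) → 1 H
  atom 7: C, bond orders sum to 4 (valence 4) → 0 H
  atom 8: C, bond orders sum to 3 (valence 4) → 1 H
  atom 9: C, bond orders sum to 3 (valence 4) → 1 H
  atom 10: C, bond orders sum to 4 (valence 4) → 0 H
  atom 11: C, bond orders sum to 3 (valence 4) → 1 H
  atom 12: C, bond orders sum to 4 (valence 4) → 0 H
  atom 13: C, bond orders sum to 4 (valence 4) → 0 H
  atom 14: O, bond orders sum to 2 (valence 2) → 0 H
  atom 15: O, bond orders sum to 1 (valence 2) → 1 H
  atom 16: C, bond orders sum to 4 (valence 4) → 0 H
  atom 17: C, bond orders sum to 4 (valence 4) → 0 H
  atom 18: O, bond orders sum to 1 (valence 2) → 1 H
  atom 19: O, bond orders sum to 2 (valence 2) → 0 H
  atom 20: C, bond orders sum to 4 (valence 4) → 0 H
  atom 21: C, bond orders sum to 3 (valence 4) → 1 H
  atom 22: C, bond orders sum to 4 (valence 4) → 0 H
  atom 23: N, bond orders sum to 1 (valence 3) → 2 H
  atom 24: O, bond orders sum to 2 (valence 2) → 0 H
Totals → C:17, H:13, N:1, O:6.
In Hill order: C17H13NO6.

C17H13NO6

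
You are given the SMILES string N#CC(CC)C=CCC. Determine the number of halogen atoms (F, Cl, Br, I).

Scan the SMILES for the halogen motif — none present.
Groups that are present: 1 alkene, 1 nitrile.

0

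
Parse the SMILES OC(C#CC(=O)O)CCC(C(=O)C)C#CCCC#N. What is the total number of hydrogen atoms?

Walk through each heavy atom and fill implicit hydrogens from standard valence (C 4, N 3, O 2, S 2, halogen 1):
  atom 1: O, bond orders sum to 1 (valence 2) → 1 H
  atom 2: C, bond orders sum to 3 (valence 4) → 1 H
  atom 3: C, bond orders sum to 4 (valence 4) → 0 H
  atom 4: C, bond orders sum to 4 (valence 4) → 0 H
  atom 5: C, bond orders sum to 4 (valence 4) → 0 H
  atom 6: O, bond orders sum to 2 (valence 2) → 0 H
  atom 7: O, bond orders sum to 1 (valence 2) → 1 H
  atom 8: C, bond orders sum to 2 (valence 4) → 2 H
  atom 9: C, bond orders sum to 2 (valence 4) → 2 H
  atom 10: C, bond orders sum to 3 (valence 4) → 1 H
  atom 11: C, bond orders sum to 4 (valence 4) → 0 H
  atom 12: O, bond orders sum to 2 (valence 2) → 0 H
  atom 13: C, bond orders sum to 1 (valence 4) → 3 H
  atom 14: C, bond orders sum to 4 (valence 4) → 0 H
  atom 15: C, bond orders sum to 4 (valence 4) → 0 H
  atom 16: C, bond orders sum to 2 (valence 4) → 2 H
  atom 17: C, bond orders sum to 2 (valence 4) → 2 H
  atom 18: C, bond orders sum to 4 (valence 4) → 0 H
  atom 19: N, bond orders sum to 3 (valence 3) → 0 H
Total hydrogens: 15.

15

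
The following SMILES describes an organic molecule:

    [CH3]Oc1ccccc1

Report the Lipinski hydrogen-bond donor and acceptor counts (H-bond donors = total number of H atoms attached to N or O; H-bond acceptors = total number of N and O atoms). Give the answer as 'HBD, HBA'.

Donors: find every N or O and count the H atoms it carries.
  atom 2 (O): bond orders sum to 2 → 0 H
Lipinski HBD = 0.
Acceptors: N atoms = 0, O atoms = 1 → HBA = 1.

0, 1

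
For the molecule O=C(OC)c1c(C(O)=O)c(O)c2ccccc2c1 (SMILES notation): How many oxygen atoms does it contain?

5

Scan the SMILES for O atoms (remember two-letter symbols like Cl and Br are single atoms).
Oxygen count: 5.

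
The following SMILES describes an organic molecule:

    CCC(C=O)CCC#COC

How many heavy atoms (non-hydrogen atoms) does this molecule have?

Every atom symbol written in the SMILES (organic subset) is one heavy atom; implicit H are not written.
Heavy atoms by element → C:9, O:2.
Total: 11.

11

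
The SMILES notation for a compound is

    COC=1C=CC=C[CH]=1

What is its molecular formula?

C7H8O

Walk through each heavy atom and fill implicit hydrogens from standard valence (C 4, N 3, O 2, S 2, halogen 1):
  atom 1: C, bond orders sum to 1 (valence 4) → 3 H
  atom 2: O, bond orders sum to 2 (valence 2) → 0 H
  atom 3: C, bond orders sum to 4 (valence 4) → 0 H
  atom 4: C, bond orders sum to 3 (valence 4) → 1 H
  atom 5: C, bond orders sum to 3 (valence 4) → 1 H
  atom 6: C, bond orders sum to 3 (valence 4) → 1 H
  atom 7: C, bond orders sum to 3 (valence 4) → 1 H
  atom 8: C with explicit H count 1
Totals → C:7, H:8, O:1.
In Hill order: C7H8O.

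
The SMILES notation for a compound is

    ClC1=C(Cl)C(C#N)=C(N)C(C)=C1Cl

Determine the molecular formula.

Walk through each heavy atom and fill implicit hydrogens from standard valence (C 4, N 3, O 2, S 2, halogen 1):
  atom 1: Cl (halogen, monovalent) → 0 H
  atom 2: C, bond orders sum to 4 (valence 4) → 0 H
  atom 3: C, bond orders sum to 4 (valence 4) → 0 H
  atom 4: Cl (halogen, monovalent) → 0 H
  atom 5: C, bond orders sum to 4 (valence 4) → 0 H
  atom 6: C, bond orders sum to 4 (valence 4) → 0 H
  atom 7: N, bond orders sum to 3 (valence 3) → 0 H
  atom 8: C, bond orders sum to 4 (valence 4) → 0 H
  atom 9: N, bond orders sum to 1 (valence 3) → 2 H
  atom 10: C, bond orders sum to 4 (valence 4) → 0 H
  atom 11: C, bond orders sum to 1 (valence 4) → 3 H
  atom 12: C, bond orders sum to 4 (valence 4) → 0 H
  atom 13: Cl (halogen, monovalent) → 0 H
Totals → C:8, H:5, Cl:3, N:2.
In Hill order: C8H5Cl3N2.

C8H5Cl3N2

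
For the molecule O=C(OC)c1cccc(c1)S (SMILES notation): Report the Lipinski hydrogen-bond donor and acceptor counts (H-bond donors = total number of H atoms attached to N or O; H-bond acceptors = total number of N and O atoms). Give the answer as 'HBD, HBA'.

0, 2

Donors: find every N or O and count the H atoms it carries.
  atom 1 (O): bond orders sum to 2 → 0 H
  atom 3 (O): bond orders sum to 2 → 0 H
Lipinski HBD = 0.
Acceptors: N atoms = 0, O atoms = 2 → HBA = 2.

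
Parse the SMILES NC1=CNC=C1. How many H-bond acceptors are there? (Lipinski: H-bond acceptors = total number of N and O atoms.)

N atoms: 2; O atoms: 0.
Lipinski HBA = 2 + 0 = 2.

2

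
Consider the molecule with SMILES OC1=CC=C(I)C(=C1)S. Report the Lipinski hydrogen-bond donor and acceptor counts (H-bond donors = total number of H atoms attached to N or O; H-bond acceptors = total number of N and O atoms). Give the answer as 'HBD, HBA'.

Donors: find every N or O and count the H atoms it carries.
  atom 1 (O): bond orders sum to 1 → 1 H
Lipinski HBD = 1.
Acceptors: N atoms = 0, O atoms = 1 → HBA = 1.

1, 1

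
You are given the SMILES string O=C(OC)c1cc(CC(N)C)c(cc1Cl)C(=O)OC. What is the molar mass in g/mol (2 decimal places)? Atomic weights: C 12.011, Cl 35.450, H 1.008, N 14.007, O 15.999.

First, the molecular formula is C13H16ClNO4 (counting implicit H from valence).
  C: 13 × 12.011 = 156.143
  Cl: 1 × 35.450 = 35.450
  H: 16 × 1.008 = 16.128
  N: 1 × 14.007 = 14.007
  O: 4 × 15.999 = 63.996
Sum: 13×12.011 + 1×35.450 + 16×1.008 + 1×14.007 + 4×15.999 = 285.724 → 285.72 g/mol.

285.72 g/mol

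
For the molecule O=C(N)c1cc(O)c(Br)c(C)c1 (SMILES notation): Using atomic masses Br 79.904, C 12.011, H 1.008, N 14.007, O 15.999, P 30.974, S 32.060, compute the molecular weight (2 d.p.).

First, the molecular formula is C8H8BrNO2 (counting implicit H from valence).
  Br: 1 × 79.904 = 79.904
  C: 8 × 12.011 = 96.088
  H: 8 × 1.008 = 8.064
  N: 1 × 14.007 = 14.007
  O: 2 × 15.999 = 31.998
Sum: 1×79.904 + 8×12.011 + 8×1.008 + 1×14.007 + 2×15.999 = 230.061 → 230.06 g/mol.

230.06 g/mol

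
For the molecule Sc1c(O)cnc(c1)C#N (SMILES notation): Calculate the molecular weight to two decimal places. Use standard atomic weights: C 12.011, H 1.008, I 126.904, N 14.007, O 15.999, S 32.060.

First, the molecular formula is C6H4N2OS (counting implicit H from valence).
  C: 6 × 12.011 = 72.066
  H: 4 × 1.008 = 4.032
  N: 2 × 14.007 = 28.014
  O: 1 × 15.999 = 15.999
  S: 1 × 32.060 = 32.060
Sum: 6×12.011 + 4×1.008 + 2×14.007 + 1×15.999 + 1×32.060 = 152.171 → 152.17 g/mol.

152.17 g/mol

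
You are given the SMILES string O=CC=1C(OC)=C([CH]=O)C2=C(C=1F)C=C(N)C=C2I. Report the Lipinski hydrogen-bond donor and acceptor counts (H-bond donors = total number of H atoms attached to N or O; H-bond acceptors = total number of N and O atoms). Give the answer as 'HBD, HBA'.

Donors: find every N or O and count the H atoms it carries.
  atom 1 (O): bond orders sum to 2 → 0 H
  atom 5 (O): bond orders sum to 2 → 0 H
  atom 9 (O): bond orders sum to 2 → 0 H
  atom 16 (N): bond orders sum to 1 → 2 H
Lipinski HBD = 2.
Acceptors: N atoms = 1, O atoms = 3 → HBA = 4.

2, 4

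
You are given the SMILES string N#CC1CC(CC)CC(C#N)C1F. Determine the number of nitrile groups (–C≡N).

The nitrile motif appears at heavy-atom positions 2, 10 in the SMILES.
Nitrile count: 2.

2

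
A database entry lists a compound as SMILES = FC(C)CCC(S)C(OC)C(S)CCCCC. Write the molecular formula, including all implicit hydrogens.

C13H27FOS2

Walk through each heavy atom and fill implicit hydrogens from standard valence (C 4, N 3, O 2, S 2, halogen 1):
  atom 1: F (halogen, monovalent) → 0 H
  atom 2: C, bond orders sum to 3 (valence 4) → 1 H
  atom 3: C, bond orders sum to 1 (valence 4) → 3 H
  atom 4: C, bond orders sum to 2 (valence 4) → 2 H
  atom 5: C, bond orders sum to 2 (valence 4) → 2 H
  atom 6: C, bond orders sum to 3 (valence 4) → 1 H
  atom 7: S, bond orders sum to 1 (valence 2) → 1 H
  atom 8: C, bond orders sum to 3 (valence 4) → 1 H
  atom 9: O, bond orders sum to 2 (valence 2) → 0 H
  atom 10: C, bond orders sum to 1 (valence 4) → 3 H
  atom 11: C, bond orders sum to 3 (valence 4) → 1 H
  atom 12: S, bond orders sum to 1 (valence 2) → 1 H
  atom 13: C, bond orders sum to 2 (valence 4) → 2 H
  atom 14: C, bond orders sum to 2 (valence 4) → 2 H
  atom 15: C, bond orders sum to 2 (valence 4) → 2 H
  atom 16: C, bond orders sum to 2 (valence 4) → 2 H
  atom 17: C, bond orders sum to 1 (valence 4) → 3 H
Totals → C:13, H:27, F:1, O:1, S:2.
In Hill order: C13H27FOS2.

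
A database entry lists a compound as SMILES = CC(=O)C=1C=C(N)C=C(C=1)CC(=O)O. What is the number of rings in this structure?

In SMILES, each pair of matching ring-closure digits denotes one ring-closing bond; the number of such bonds equals the number of independent rings.
Ring-closure bonds here: 1.

1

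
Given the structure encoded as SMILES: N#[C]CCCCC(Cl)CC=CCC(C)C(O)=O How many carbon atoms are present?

13

Count every carbon token in the SMILES (each C, including those in ring-closure positions and inside branches).
Carbon count: 13.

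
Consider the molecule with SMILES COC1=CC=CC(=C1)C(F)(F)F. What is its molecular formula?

Walk through each heavy atom and fill implicit hydrogens from standard valence (C 4, N 3, O 2, S 2, halogen 1):
  atom 1: C, bond orders sum to 1 (valence 4) → 3 H
  atom 2: O, bond orders sum to 2 (valence 2) → 0 H
  atom 3: C, bond orders sum to 4 (valence 4) → 0 H
  atom 4: C, bond orders sum to 3 (valence 4) → 1 H
  atom 5: C, bond orders sum to 3 (valence 4) → 1 H
  atom 6: C, bond orders sum to 3 (valence 4) → 1 H
  atom 7: C, bond orders sum to 4 (valence 4) → 0 H
  atom 8: C, bond orders sum to 3 (valence 4) → 1 H
  atom 9: C, bond orders sum to 4 (valence 4) → 0 H
  atom 10: F (halogen, monovalent) → 0 H
  atom 11: F (halogen, monovalent) → 0 H
  atom 12: F (halogen, monovalent) → 0 H
Totals → C:8, H:7, F:3, O:1.

C8H7F3O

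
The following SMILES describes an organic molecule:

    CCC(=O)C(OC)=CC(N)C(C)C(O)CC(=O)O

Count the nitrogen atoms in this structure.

Scan the SMILES for N atoms (remember two-letter symbols like Cl and Br are single atoms).
Nitrogen count: 1.

1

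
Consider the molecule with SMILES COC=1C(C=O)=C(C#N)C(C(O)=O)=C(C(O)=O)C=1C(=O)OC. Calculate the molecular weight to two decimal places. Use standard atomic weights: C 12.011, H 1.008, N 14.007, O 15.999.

First, the molecular formula is C13H9NO8 (counting implicit H from valence).
  C: 13 × 12.011 = 156.143
  H: 9 × 1.008 = 9.072
  N: 1 × 14.007 = 14.007
  O: 8 × 15.999 = 127.992
Sum: 13×12.011 + 9×1.008 + 1×14.007 + 8×15.999 = 307.214 → 307.21 g/mol.

307.21 g/mol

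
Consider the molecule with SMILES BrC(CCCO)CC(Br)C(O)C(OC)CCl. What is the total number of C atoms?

Count every carbon token in the SMILES (each C, including those in ring-closure positions and inside branches).
Carbon count: 10.

10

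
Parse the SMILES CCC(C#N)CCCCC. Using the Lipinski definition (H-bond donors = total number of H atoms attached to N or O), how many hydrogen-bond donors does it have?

Donors: find every N or O and count the H atoms it carries.
  atom 5 (N): bond orders sum to 3 → 0 H
Lipinski HBD = 0.

0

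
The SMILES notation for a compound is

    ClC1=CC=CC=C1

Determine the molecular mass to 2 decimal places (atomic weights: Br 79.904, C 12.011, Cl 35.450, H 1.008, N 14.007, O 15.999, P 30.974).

First, the molecular formula is C6H5Cl (counting implicit H from valence).
  C: 6 × 12.011 = 72.066
  Cl: 1 × 35.450 = 35.450
  H: 5 × 1.008 = 5.040
Sum: 6×12.011 + 1×35.450 + 5×1.008 = 112.556 → 112.56 g/mol.

112.56 g/mol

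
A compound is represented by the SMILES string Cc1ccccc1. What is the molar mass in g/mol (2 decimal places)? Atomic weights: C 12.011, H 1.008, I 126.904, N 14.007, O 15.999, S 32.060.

92.14 g/mol

First, the molecular formula is C7H8 (counting implicit H from valence).
  C: 7 × 12.011 = 84.077
  H: 8 × 1.008 = 8.064
Sum: 7×12.011 + 8×1.008 = 92.141 → 92.14 g/mol.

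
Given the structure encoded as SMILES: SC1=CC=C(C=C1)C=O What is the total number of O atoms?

1

Scan the SMILES for O atoms (remember two-letter symbols like Cl and Br are single atoms).
Oxygen count: 1.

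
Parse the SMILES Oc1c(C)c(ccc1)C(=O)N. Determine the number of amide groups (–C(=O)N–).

1

The amide motif appears at heavy-atom position 9 in the SMILES.
Other groups present: 1 hydroxyl.
Amide count: 1.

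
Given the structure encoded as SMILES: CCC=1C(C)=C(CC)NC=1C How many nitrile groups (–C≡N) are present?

Scan the SMILES for the nitrile motif — none present.

0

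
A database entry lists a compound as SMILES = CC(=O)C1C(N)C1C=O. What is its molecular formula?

Walk through each heavy atom and fill implicit hydrogens from standard valence (C 4, N 3, O 2, S 2, halogen 1):
  atom 1: C, bond orders sum to 1 (valence 4) → 3 H
  atom 2: C, bond orders sum to 4 (valence 4) → 0 H
  atom 3: O, bond orders sum to 2 (valence 2) → 0 H
  atom 4: C, bond orders sum to 3 (valence 4) → 1 H
  atom 5: C, bond orders sum to 3 (valence 4) → 1 H
  atom 6: N, bond orders sum to 1 (valence 3) → 2 H
  atom 7: C, bond orders sum to 3 (valence 4) → 1 H
  atom 8: C, bond orders sum to 3 (valence 4) → 1 H
  atom 9: O, bond orders sum to 2 (valence 2) → 0 H
Totals → C:6, H:9, N:1, O:2.

C6H9NO2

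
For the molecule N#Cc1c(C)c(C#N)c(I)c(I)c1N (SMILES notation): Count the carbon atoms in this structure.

9

Count every carbon token in the SMILES (each C, including those in ring-closure positions and inside branches).
Carbon count: 9.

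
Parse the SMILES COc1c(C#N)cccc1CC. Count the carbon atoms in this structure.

10

Count every carbon token in the SMILES (each C, including those in ring-closure positions and inside branches).
Carbon count: 10.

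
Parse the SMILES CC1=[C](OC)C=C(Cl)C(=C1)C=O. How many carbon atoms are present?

9

Count every carbon token in the SMILES (each C, including those in ring-closure positions and inside branches).
Carbon count: 9.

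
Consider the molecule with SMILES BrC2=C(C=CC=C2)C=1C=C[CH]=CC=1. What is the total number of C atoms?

12

Count every carbon token in the SMILES (each C, including those in ring-closure positions and inside branches).
Carbon count: 12.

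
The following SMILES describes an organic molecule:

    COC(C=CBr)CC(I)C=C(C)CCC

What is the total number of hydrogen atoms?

20

Walk through each heavy atom and fill implicit hydrogens from standard valence (C 4, N 3, O 2, S 2, halogen 1):
  atom 1: C, bond orders sum to 1 (valence 4) → 3 H
  atom 2: O, bond orders sum to 2 (valence 2) → 0 H
  atom 3: C, bond orders sum to 3 (valence 4) → 1 H
  atom 4: C, bond orders sum to 3 (valence 4) → 1 H
  atom 5: C, bond orders sum to 3 (valence 4) → 1 H
  atom 6: Br (halogen, monovalent) → 0 H
  atom 7: C, bond orders sum to 2 (valence 4) → 2 H
  atom 8: C, bond orders sum to 3 (valence 4) → 1 H
  atom 9: I (halogen, monovalent) → 0 H
  atom 10: C, bond orders sum to 3 (valence 4) → 1 H
  atom 11: C, bond orders sum to 4 (valence 4) → 0 H
  atom 12: C, bond orders sum to 1 (valence 4) → 3 H
  atom 13: C, bond orders sum to 2 (valence 4) → 2 H
  atom 14: C, bond orders sum to 2 (valence 4) → 2 H
  atom 15: C, bond orders sum to 1 (valence 4) → 3 H
Total hydrogens: 20.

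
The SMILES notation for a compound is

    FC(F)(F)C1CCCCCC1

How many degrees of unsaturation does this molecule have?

Molecular formula: C8H13F3.
DoU = (2C + 2 + N − H − X) / 2, where X is the halogen count and O/S are ignored.
    = (2·8 + 2 + 0 − 13 − 3) / 2 = 2 / 2 = 1.

1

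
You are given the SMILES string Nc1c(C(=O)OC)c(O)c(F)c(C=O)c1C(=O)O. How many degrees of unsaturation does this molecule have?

Molecular formula: C10H8FNO6.
DoU = (2C + 2 + N − H − X) / 2, where X is the halogen count and O/S are ignored.
    = (2·10 + 2 + 1 − 8 − 1) / 2 = 14 / 2 = 7.

7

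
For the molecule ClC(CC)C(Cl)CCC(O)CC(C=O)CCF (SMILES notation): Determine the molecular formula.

Walk through each heavy atom and fill implicit hydrogens from standard valence (C 4, N 3, O 2, S 2, halogen 1):
  atom 1: Cl (halogen, monovalent) → 0 H
  atom 2: C, bond orders sum to 3 (valence 4) → 1 H
  atom 3: C, bond orders sum to 2 (valence 4) → 2 H
  atom 4: C, bond orders sum to 1 (valence 4) → 3 H
  atom 5: C, bond orders sum to 3 (valence 4) → 1 H
  atom 6: Cl (halogen, monovalent) → 0 H
  atom 7: C, bond orders sum to 2 (valence 4) → 2 H
  atom 8: C, bond orders sum to 2 (valence 4) → 2 H
  atom 9: C, bond orders sum to 3 (valence 4) → 1 H
  atom 10: O, bond orders sum to 1 (valence 2) → 1 H
  atom 11: C, bond orders sum to 2 (valence 4) → 2 H
  atom 12: C, bond orders sum to 3 (valence 4) → 1 H
  atom 13: C, bond orders sum to 3 (valence 4) → 1 H
  atom 14: O, bond orders sum to 2 (valence 2) → 0 H
  atom 15: C, bond orders sum to 2 (valence 4) → 2 H
  atom 16: C, bond orders sum to 2 (valence 4) → 2 H
  atom 17: F (halogen, monovalent) → 0 H
Totals → C:12, H:21, Cl:2, F:1, O:2.

C12H21Cl2FO2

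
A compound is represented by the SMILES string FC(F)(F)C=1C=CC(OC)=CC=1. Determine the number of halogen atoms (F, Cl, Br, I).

3

Halogen atoms appear at heavy-atom positions 1, 3, 4 (3×F).
Other groups present: 1 ether.
Halogen count: 3.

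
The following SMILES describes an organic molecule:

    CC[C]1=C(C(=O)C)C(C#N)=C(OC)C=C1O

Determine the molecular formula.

C12H13NO3

Walk through each heavy atom and fill implicit hydrogens from standard valence (C 4, N 3, O 2, S 2, halogen 1):
  atom 1: C, bond orders sum to 1 (valence 4) → 3 H
  atom 2: C, bond orders sum to 2 (valence 4) → 2 H
  atom 3: C with explicit H count 0
  atom 4: C, bond orders sum to 4 (valence 4) → 0 H
  atom 5: C, bond orders sum to 4 (valence 4) → 0 H
  atom 6: O, bond orders sum to 2 (valence 2) → 0 H
  atom 7: C, bond orders sum to 1 (valence 4) → 3 H
  atom 8: C, bond orders sum to 4 (valence 4) → 0 H
  atom 9: C, bond orders sum to 4 (valence 4) → 0 H
  atom 10: N, bond orders sum to 3 (valence 3) → 0 H
  atom 11: C, bond orders sum to 4 (valence 4) → 0 H
  atom 12: O, bond orders sum to 2 (valence 2) → 0 H
  atom 13: C, bond orders sum to 1 (valence 4) → 3 H
  atom 14: C, bond orders sum to 3 (valence 4) → 1 H
  atom 15: C, bond orders sum to 4 (valence 4) → 0 H
  atom 16: O, bond orders sum to 1 (valence 2) → 1 H
Totals → C:12, H:13, N:1, O:3.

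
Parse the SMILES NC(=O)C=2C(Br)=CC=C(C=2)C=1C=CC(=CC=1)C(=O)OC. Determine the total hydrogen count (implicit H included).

Walk through each heavy atom and fill implicit hydrogens from standard valence (C 4, N 3, O 2, S 2, halogen 1):
  atom 1: N, bond orders sum to 1 (valence 3) → 2 H
  atom 2: C, bond orders sum to 4 (valence 4) → 0 H
  atom 3: O, bond orders sum to 2 (valence 2) → 0 H
  atom 4: C, bond orders sum to 4 (valence 4) → 0 H
  atom 5: C, bond orders sum to 4 (valence 4) → 0 H
  atom 6: Br (halogen, monovalent) → 0 H
  atom 7: C, bond orders sum to 3 (valence 4) → 1 H
  atom 8: C, bond orders sum to 3 (valence 4) → 1 H
  atom 9: C, bond orders sum to 4 (valence 4) → 0 H
  atom 10: C, bond orders sum to 3 (valence 4) → 1 H
  atom 11: C, bond orders sum to 4 (valence 4) → 0 H
  atom 12: C, bond orders sum to 3 (valence 4) → 1 H
  atom 13: C, bond orders sum to 3 (valence 4) → 1 H
  atom 14: C, bond orders sum to 4 (valence 4) → 0 H
  atom 15: C, bond orders sum to 3 (valence 4) → 1 H
  atom 16: C, bond orders sum to 3 (valence 4) → 1 H
  atom 17: C, bond orders sum to 4 (valence 4) → 0 H
  atom 18: O, bond orders sum to 2 (valence 2) → 0 H
  atom 19: O, bond orders sum to 2 (valence 2) → 0 H
  atom 20: C, bond orders sum to 1 (valence 4) → 3 H
Total hydrogens: 12.

12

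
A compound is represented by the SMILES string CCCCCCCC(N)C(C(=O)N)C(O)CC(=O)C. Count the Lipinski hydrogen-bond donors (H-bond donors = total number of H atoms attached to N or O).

5

Donors: find every N or O and count the H atoms it carries.
  atom 9 (N): bond orders sum to 1 → 2 H
  atom 12 (O): bond orders sum to 2 → 0 H
  atom 13 (N): bond orders sum to 1 → 2 H
  atom 15 (O): bond orders sum to 1 → 1 H
  atom 18 (O): bond orders sum to 2 → 0 H
Lipinski HBD = 5.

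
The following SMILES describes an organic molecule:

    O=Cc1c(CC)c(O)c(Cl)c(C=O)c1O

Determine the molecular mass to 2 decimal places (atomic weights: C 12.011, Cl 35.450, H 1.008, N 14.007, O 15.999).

First, the molecular formula is C10H9ClO4 (counting implicit H from valence).
  C: 10 × 12.011 = 120.110
  Cl: 1 × 35.450 = 35.450
  H: 9 × 1.008 = 9.072
  O: 4 × 15.999 = 63.996
Sum: 10×12.011 + 1×35.450 + 9×1.008 + 4×15.999 = 228.628 → 228.63 g/mol.

228.63 g/mol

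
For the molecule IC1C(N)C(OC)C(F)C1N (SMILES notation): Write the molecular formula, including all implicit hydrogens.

Walk through each heavy atom and fill implicit hydrogens from standard valence (C 4, N 3, O 2, S 2, halogen 1):
  atom 1: I (halogen, monovalent) → 0 H
  atom 2: C, bond orders sum to 3 (valence 4) → 1 H
  atom 3: C, bond orders sum to 3 (valence 4) → 1 H
  atom 4: N, bond orders sum to 1 (valence 3) → 2 H
  atom 5: C, bond orders sum to 3 (valence 4) → 1 H
  atom 6: O, bond orders sum to 2 (valence 2) → 0 H
  atom 7: C, bond orders sum to 1 (valence 4) → 3 H
  atom 8: C, bond orders sum to 3 (valence 4) → 1 H
  atom 9: F (halogen, monovalent) → 0 H
  atom 10: C, bond orders sum to 3 (valence 4) → 1 H
  atom 11: N, bond orders sum to 1 (valence 3) → 2 H
Totals → C:6, H:12, F:1, I:1, N:2, O:1.

C6H12FIN2O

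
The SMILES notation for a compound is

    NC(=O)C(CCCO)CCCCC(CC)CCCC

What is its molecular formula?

C16H33NO2

Walk through each heavy atom and fill implicit hydrogens from standard valence (C 4, N 3, O 2, S 2, halogen 1):
  atom 1: N, bond orders sum to 1 (valence 3) → 2 H
  atom 2: C, bond orders sum to 4 (valence 4) → 0 H
  atom 3: O, bond orders sum to 2 (valence 2) → 0 H
  atom 4: C, bond orders sum to 3 (valence 4) → 1 H
  atom 5: C, bond orders sum to 2 (valence 4) → 2 H
  atom 6: C, bond orders sum to 2 (valence 4) → 2 H
  atom 7: C, bond orders sum to 2 (valence 4) → 2 H
  atom 8: O, bond orders sum to 1 (valence 2) → 1 H
  atom 9: C, bond orders sum to 2 (valence 4) → 2 H
  atom 10: C, bond orders sum to 2 (valence 4) → 2 H
  atom 11: C, bond orders sum to 2 (valence 4) → 2 H
  atom 12: C, bond orders sum to 2 (valence 4) → 2 H
  atom 13: C, bond orders sum to 3 (valence 4) → 1 H
  atom 14: C, bond orders sum to 2 (valence 4) → 2 H
  atom 15: C, bond orders sum to 1 (valence 4) → 3 H
  atom 16: C, bond orders sum to 2 (valence 4) → 2 H
  atom 17: C, bond orders sum to 2 (valence 4) → 2 H
  atom 18: C, bond orders sum to 2 (valence 4) → 2 H
  atom 19: C, bond orders sum to 1 (valence 4) → 3 H
Totals → C:16, H:33, N:1, O:2.
In Hill order: C16H33NO2.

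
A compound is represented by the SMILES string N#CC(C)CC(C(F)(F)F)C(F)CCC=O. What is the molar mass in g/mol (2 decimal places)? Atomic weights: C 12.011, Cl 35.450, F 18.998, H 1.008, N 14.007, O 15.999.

239.21 g/mol

First, the molecular formula is C10H13F4NO (counting implicit H from valence).
  C: 10 × 12.011 = 120.110
  F: 4 × 18.998 = 75.992
  H: 13 × 1.008 = 13.104
  N: 1 × 14.007 = 14.007
  O: 1 × 15.999 = 15.999
Sum: 10×12.011 + 4×18.998 + 13×1.008 + 1×14.007 + 1×15.999 = 239.212 → 239.21 g/mol.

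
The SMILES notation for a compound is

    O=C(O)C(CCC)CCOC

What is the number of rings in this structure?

0

In SMILES, each pair of matching ring-closure digits denotes one ring-closing bond; the number of such bonds equals the number of independent rings.
Ring-closure bonds here: 0.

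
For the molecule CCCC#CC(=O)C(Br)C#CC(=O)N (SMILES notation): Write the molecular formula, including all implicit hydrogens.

C10H10BrNO2

Walk through each heavy atom and fill implicit hydrogens from standard valence (C 4, N 3, O 2, S 2, halogen 1):
  atom 1: C, bond orders sum to 1 (valence 4) → 3 H
  atom 2: C, bond orders sum to 2 (valence 4) → 2 H
  atom 3: C, bond orders sum to 2 (valence 4) → 2 H
  atom 4: C, bond orders sum to 4 (valence 4) → 0 H
  atom 5: C, bond orders sum to 4 (valence 4) → 0 H
  atom 6: C, bond orders sum to 4 (valence 4) → 0 H
  atom 7: O, bond orders sum to 2 (valence 2) → 0 H
  atom 8: C, bond orders sum to 3 (valence 4) → 1 H
  atom 9: Br (halogen, monovalent) → 0 H
  atom 10: C, bond orders sum to 4 (valence 4) → 0 H
  atom 11: C, bond orders sum to 4 (valence 4) → 0 H
  atom 12: C, bond orders sum to 4 (valence 4) → 0 H
  atom 13: O, bond orders sum to 2 (valence 2) → 0 H
  atom 14: N, bond orders sum to 1 (valence 3) → 2 H
Totals → C:10, H:10, Br:1, N:1, O:2.
In Hill order: C10H10BrNO2.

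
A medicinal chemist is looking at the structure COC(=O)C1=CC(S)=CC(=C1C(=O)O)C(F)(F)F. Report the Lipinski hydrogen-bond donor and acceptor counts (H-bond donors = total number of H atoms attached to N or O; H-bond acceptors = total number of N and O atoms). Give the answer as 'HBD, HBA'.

Donors: find every N or O and count the H atoms it carries.
  atom 2 (O): bond orders sum to 2 → 0 H
  atom 4 (O): bond orders sum to 2 → 0 H
  atom 13 (O): bond orders sum to 2 → 0 H
  atom 14 (O): bond orders sum to 1 → 1 H
Lipinski HBD = 1.
Acceptors: N atoms = 0, O atoms = 4 → HBA = 4.

1, 4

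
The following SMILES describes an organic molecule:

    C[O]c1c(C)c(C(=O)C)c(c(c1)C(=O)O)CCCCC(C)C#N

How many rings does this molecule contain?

1

In SMILES, each pair of matching ring-closure digits denotes one ring-closing bond; the number of such bonds equals the number of independent rings.
Ring-closure bonds here: 1.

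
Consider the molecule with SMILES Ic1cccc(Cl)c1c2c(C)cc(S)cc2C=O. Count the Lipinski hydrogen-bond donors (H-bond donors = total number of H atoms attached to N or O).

0

Donors: find every N or O and count the H atoms it carries.
  atom 18 (O): bond orders sum to 2 → 0 H
Lipinski HBD = 0.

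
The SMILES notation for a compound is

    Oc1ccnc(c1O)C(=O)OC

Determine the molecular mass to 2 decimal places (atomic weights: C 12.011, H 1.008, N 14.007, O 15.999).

169.14 g/mol

First, the molecular formula is C7H7NO4 (counting implicit H from valence).
  C: 7 × 12.011 = 84.077
  H: 7 × 1.008 = 7.056
  N: 1 × 14.007 = 14.007
  O: 4 × 15.999 = 63.996
Sum: 7×12.011 + 7×1.008 + 1×14.007 + 4×15.999 = 169.136 → 169.14 g/mol.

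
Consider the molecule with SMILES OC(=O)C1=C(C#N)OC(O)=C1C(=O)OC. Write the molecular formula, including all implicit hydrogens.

Walk through each heavy atom and fill implicit hydrogens from standard valence (C 4, N 3, O 2, S 2, halogen 1):
  atom 1: O, bond orders sum to 1 (valence 2) → 1 H
  atom 2: C, bond orders sum to 4 (valence 4) → 0 H
  atom 3: O, bond orders sum to 2 (valence 2) → 0 H
  atom 4: C, bond orders sum to 4 (valence 4) → 0 H
  atom 5: C, bond orders sum to 4 (valence 4) → 0 H
  atom 6: C, bond orders sum to 4 (valence 4) → 0 H
  atom 7: N, bond orders sum to 3 (valence 3) → 0 H
  atom 8: O, bond orders sum to 2 (valence 2) → 0 H
  atom 9: C, bond orders sum to 4 (valence 4) → 0 H
  atom 10: O, bond orders sum to 1 (valence 2) → 1 H
  atom 11: C, bond orders sum to 4 (valence 4) → 0 H
  atom 12: C, bond orders sum to 4 (valence 4) → 0 H
  atom 13: O, bond orders sum to 2 (valence 2) → 0 H
  atom 14: O, bond orders sum to 2 (valence 2) → 0 H
  atom 15: C, bond orders sum to 1 (valence 4) → 3 H
Totals → C:8, H:5, N:1, O:6.
In Hill order: C8H5NO6.

C8H5NO6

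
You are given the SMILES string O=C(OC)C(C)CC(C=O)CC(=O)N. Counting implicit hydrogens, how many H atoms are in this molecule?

Walk through each heavy atom and fill implicit hydrogens from standard valence (C 4, N 3, O 2, S 2, halogen 1):
  atom 1: O, bond orders sum to 2 (valence 2) → 0 H
  atom 2: C, bond orders sum to 4 (valence 4) → 0 H
  atom 3: O, bond orders sum to 2 (valence 2) → 0 H
  atom 4: C, bond orders sum to 1 (valence 4) → 3 H
  atom 5: C, bond orders sum to 3 (valence 4) → 1 H
  atom 6: C, bond orders sum to 1 (valence 4) → 3 H
  atom 7: C, bond orders sum to 2 (valence 4) → 2 H
  atom 8: C, bond orders sum to 3 (valence 4) → 1 H
  atom 9: C, bond orders sum to 3 (valence 4) → 1 H
  atom 10: O, bond orders sum to 2 (valence 2) → 0 H
  atom 11: C, bond orders sum to 2 (valence 4) → 2 H
  atom 12: C, bond orders sum to 4 (valence 4) → 0 H
  atom 13: O, bond orders sum to 2 (valence 2) → 0 H
  atom 14: N, bond orders sum to 1 (valence 3) → 2 H
Total hydrogens: 15.

15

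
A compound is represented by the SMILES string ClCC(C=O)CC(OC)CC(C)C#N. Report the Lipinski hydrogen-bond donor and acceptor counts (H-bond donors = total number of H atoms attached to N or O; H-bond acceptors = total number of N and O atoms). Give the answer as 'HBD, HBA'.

Donors: find every N or O and count the H atoms it carries.
  atom 5 (O): bond orders sum to 2 → 0 H
  atom 8 (O): bond orders sum to 2 → 0 H
  atom 14 (N): bond orders sum to 3 → 0 H
Lipinski HBD = 0.
Acceptors: N atoms = 1, O atoms = 2 → HBA = 3.

0, 3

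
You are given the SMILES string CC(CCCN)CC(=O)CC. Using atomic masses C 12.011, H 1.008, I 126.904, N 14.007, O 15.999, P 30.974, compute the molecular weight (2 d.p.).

First, the molecular formula is C9H19NO (counting implicit H from valence).
  C: 9 × 12.011 = 108.099
  H: 19 × 1.008 = 19.152
  N: 1 × 14.007 = 14.007
  O: 1 × 15.999 = 15.999
Sum: 9×12.011 + 19×1.008 + 1×14.007 + 1×15.999 = 157.257 → 157.26 g/mol.

157.26 g/mol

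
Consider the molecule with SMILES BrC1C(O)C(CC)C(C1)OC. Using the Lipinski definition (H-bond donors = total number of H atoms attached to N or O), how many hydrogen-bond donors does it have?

Donors: find every N or O and count the H atoms it carries.
  atom 4 (O): bond orders sum to 1 → 1 H
  atom 10 (O): bond orders sum to 2 → 0 H
Lipinski HBD = 1.

1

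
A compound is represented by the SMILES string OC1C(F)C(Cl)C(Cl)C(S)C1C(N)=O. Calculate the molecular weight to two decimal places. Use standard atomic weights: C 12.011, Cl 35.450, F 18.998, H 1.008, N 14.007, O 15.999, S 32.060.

First, the molecular formula is C7H10Cl2FNO2S (counting implicit H from valence).
  C: 7 × 12.011 = 84.077
  Cl: 2 × 35.450 = 70.900
  F: 1 × 18.998 = 18.998
  H: 10 × 1.008 = 10.080
  N: 1 × 14.007 = 14.007
  O: 2 × 15.999 = 31.998
  S: 1 × 32.060 = 32.060
Sum: 7×12.011 + 2×35.450 + 1×18.998 + 10×1.008 + 1×14.007 + 2×15.999 + 1×32.060 = 262.120 → 262.12 g/mol.

262.12 g/mol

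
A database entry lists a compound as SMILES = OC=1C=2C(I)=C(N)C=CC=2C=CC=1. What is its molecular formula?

Walk through each heavy atom and fill implicit hydrogens from standard valence (C 4, N 3, O 2, S 2, halogen 1):
  atom 1: O, bond orders sum to 1 (valence 2) → 1 H
  atom 2: C, bond orders sum to 4 (valence 4) → 0 H
  atom 3: C, bond orders sum to 4 (valence 4) → 0 H
  atom 4: C, bond orders sum to 4 (valence 4) → 0 H
  atom 5: I (halogen, monovalent) → 0 H
  atom 6: C, bond orders sum to 4 (valence 4) → 0 H
  atom 7: N, bond orders sum to 1 (valence 3) → 2 H
  atom 8: C, bond orders sum to 3 (valence 4) → 1 H
  atom 9: C, bond orders sum to 3 (valence 4) → 1 H
  atom 10: C, bond orders sum to 4 (valence 4) → 0 H
  atom 11: C, bond orders sum to 3 (valence 4) → 1 H
  atom 12: C, bond orders sum to 3 (valence 4) → 1 H
  atom 13: C, bond orders sum to 3 (valence 4) → 1 H
Totals → C:10, H:8, I:1, N:1, O:1.

C10H8INO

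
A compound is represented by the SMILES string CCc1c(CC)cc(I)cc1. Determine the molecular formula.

C10H13I

Walk through each heavy atom and fill implicit hydrogens from standard valence (C 4, N 3, O 2, S 2, halogen 1); for lowercase aromatic atoms, an aromatic c carries 1 H when it has two neighbours and 0 H with three, and aromatic n carries 0 H:
  atom 1: C, bond orders sum to 1 (valence 4) → 3 H
  atom 2: C, bond orders sum to 2 (valence 4) → 2 H
  atom 3: aromatic c, 3 neighbours → 0 H
  atom 4: aromatic c, 3 neighbours → 0 H
  atom 5: C, bond orders sum to 2 (valence 4) → 2 H
  atom 6: C, bond orders sum to 1 (valence 4) → 3 H
  atom 7: aromatic c, 2 neighbours → 1 H
  atom 8: aromatic c, 3 neighbours → 0 H
  atom 9: I (halogen, monovalent) → 0 H
  atom 10: aromatic c, 2 neighbours → 1 H
  atom 11: aromatic c, 2 neighbours → 1 H
Totals → C:10, H:13, I:1.
In Hill order: C10H13I.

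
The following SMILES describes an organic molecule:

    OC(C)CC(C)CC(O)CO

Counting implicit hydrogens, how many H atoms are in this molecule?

18

Walk through each heavy atom and fill implicit hydrogens from standard valence (C 4, N 3, O 2, S 2, halogen 1):
  atom 1: O, bond orders sum to 1 (valence 2) → 1 H
  atom 2: C, bond orders sum to 3 (valence 4) → 1 H
  atom 3: C, bond orders sum to 1 (valence 4) → 3 H
  atom 4: C, bond orders sum to 2 (valence 4) → 2 H
  atom 5: C, bond orders sum to 3 (valence 4) → 1 H
  atom 6: C, bond orders sum to 1 (valence 4) → 3 H
  atom 7: C, bond orders sum to 2 (valence 4) → 2 H
  atom 8: C, bond orders sum to 3 (valence 4) → 1 H
  atom 9: O, bond orders sum to 1 (valence 2) → 1 H
  atom 10: C, bond orders sum to 2 (valence 4) → 2 H
  atom 11: O, bond orders sum to 1 (valence 2) → 1 H
Total hydrogens: 18.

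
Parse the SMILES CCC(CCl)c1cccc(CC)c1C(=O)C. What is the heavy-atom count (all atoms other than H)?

16

Every atom symbol written in the SMILES (organic subset) is one heavy atom; implicit H are not written.
Heavy atoms by element → C:14, Cl:1, O:1.
Total: 16.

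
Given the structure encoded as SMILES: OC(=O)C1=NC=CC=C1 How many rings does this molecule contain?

In SMILES, each pair of matching ring-closure digits denotes one ring-closing bond; the number of such bonds equals the number of independent rings.
Ring-closure bonds here: 1.

1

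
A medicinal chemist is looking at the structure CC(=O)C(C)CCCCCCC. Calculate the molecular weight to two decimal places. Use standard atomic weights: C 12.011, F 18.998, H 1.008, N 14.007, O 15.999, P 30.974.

170.30 g/mol

First, the molecular formula is C11H22O (counting implicit H from valence).
  C: 11 × 12.011 = 132.121
  H: 22 × 1.008 = 22.176
  O: 1 × 15.999 = 15.999
Sum: 11×12.011 + 22×1.008 + 1×15.999 = 170.296 → 170.30 g/mol.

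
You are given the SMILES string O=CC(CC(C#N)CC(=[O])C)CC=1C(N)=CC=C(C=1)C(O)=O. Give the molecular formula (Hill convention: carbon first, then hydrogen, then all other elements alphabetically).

Walk through each heavy atom and fill implicit hydrogens from standard valence (C 4, N 3, O 2, S 2, halogen 1):
  atom 1: O, bond orders sum to 2 (valence 2) → 0 H
  atom 2: C, bond orders sum to 3 (valence 4) → 1 H
  atom 3: C, bond orders sum to 3 (valence 4) → 1 H
  atom 4: C, bond orders sum to 2 (valence 4) → 2 H
  atom 5: C, bond orders sum to 3 (valence 4) → 1 H
  atom 6: C, bond orders sum to 4 (valence 4) → 0 H
  atom 7: N, bond orders sum to 3 (valence 3) → 0 H
  atom 8: C, bond orders sum to 2 (valence 4) → 2 H
  atom 9: C, bond orders sum to 4 (valence 4) → 0 H
  atom 10: O with explicit H count 0
  atom 11: C, bond orders sum to 1 (valence 4) → 3 H
  atom 12: C, bond orders sum to 2 (valence 4) → 2 H
  atom 13: C, bond orders sum to 4 (valence 4) → 0 H
  atom 14: C, bond orders sum to 4 (valence 4) → 0 H
  atom 15: N, bond orders sum to 1 (valence 3) → 2 H
  atom 16: C, bond orders sum to 3 (valence 4) → 1 H
  atom 17: C, bond orders sum to 3 (valence 4) → 1 H
  atom 18: C, bond orders sum to 4 (valence 4) → 0 H
  atom 19: C, bond orders sum to 3 (valence 4) → 1 H
  atom 20: C, bond orders sum to 4 (valence 4) → 0 H
  atom 21: O, bond orders sum to 1 (valence 2) → 1 H
  atom 22: O, bond orders sum to 2 (valence 2) → 0 H
Totals → C:16, H:18, N:2, O:4.

C16H18N2O4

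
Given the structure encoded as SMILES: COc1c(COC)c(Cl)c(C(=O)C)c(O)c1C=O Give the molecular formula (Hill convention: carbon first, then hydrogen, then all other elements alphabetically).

Walk through each heavy atom and fill implicit hydrogens from standard valence (C 4, N 3, O 2, S 2, halogen 1); for lowercase aromatic atoms, an aromatic c carries 1 H when it has two neighbours and 0 H with three, and aromatic n carries 0 H:
  atom 1: C, bond orders sum to 1 (valence 4) → 3 H
  atom 2: O, bond orders sum to 2 (valence 2) → 0 H
  atom 3: aromatic c, 3 neighbours → 0 H
  atom 4: aromatic c, 3 neighbours → 0 H
  atom 5: C, bond orders sum to 2 (valence 4) → 2 H
  atom 6: O, bond orders sum to 2 (valence 2) → 0 H
  atom 7: C, bond orders sum to 1 (valence 4) → 3 H
  atom 8: aromatic c, 3 neighbours → 0 H
  atom 9: Cl (halogen, monovalent) → 0 H
  atom 10: aromatic c, 3 neighbours → 0 H
  atom 11: C, bond orders sum to 4 (valence 4) → 0 H
  atom 12: O, bond orders sum to 2 (valence 2) → 0 H
  atom 13: C, bond orders sum to 1 (valence 4) → 3 H
  atom 14: aromatic c, 3 neighbours → 0 H
  atom 15: O, bond orders sum to 1 (valence 2) → 1 H
  atom 16: aromatic c, 3 neighbours → 0 H
  atom 17: C, bond orders sum to 3 (valence 4) → 1 H
  atom 18: O, bond orders sum to 2 (valence 2) → 0 H
Totals → C:12, H:13, Cl:1, O:5.

C12H13ClO5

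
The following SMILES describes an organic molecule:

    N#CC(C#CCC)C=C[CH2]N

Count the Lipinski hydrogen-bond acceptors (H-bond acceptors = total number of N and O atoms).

N atoms: 2; O atoms: 0.
Lipinski HBA = 2 + 0 = 2.

2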